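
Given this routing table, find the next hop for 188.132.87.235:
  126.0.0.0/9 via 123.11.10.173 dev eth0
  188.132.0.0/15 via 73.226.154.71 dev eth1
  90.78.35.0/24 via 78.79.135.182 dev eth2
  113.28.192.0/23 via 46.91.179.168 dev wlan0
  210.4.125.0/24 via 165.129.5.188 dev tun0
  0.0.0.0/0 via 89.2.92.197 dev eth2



Longest prefix match for 188.132.87.235:
  /9 126.0.0.0: no
  /15 188.132.0.0: MATCH
  /24 90.78.35.0: no
  /23 113.28.192.0: no
  /24 210.4.125.0: no
  /0 0.0.0.0: MATCH
Selected: next-hop 73.226.154.71 via eth1 (matched /15)


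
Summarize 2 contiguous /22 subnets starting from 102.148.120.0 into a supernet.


Original prefix: /22
Number of subnets: 2 = 2^1
New prefix = 22 - 1 = 21
Supernet: 102.148.120.0/21


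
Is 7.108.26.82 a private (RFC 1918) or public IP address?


RFC 1918 private ranges:
  10.0.0.0/8 (10.0.0.0 - 10.255.255.255)
  172.16.0.0/12 (172.16.0.0 - 172.31.255.255)
  192.168.0.0/16 (192.168.0.0 - 192.168.255.255)
Public (not in any RFC 1918 range)


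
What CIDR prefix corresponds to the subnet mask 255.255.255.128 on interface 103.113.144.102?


Binary: 11111111.11111111.11111111.10000000
Count leading 1s
Prefix: /25


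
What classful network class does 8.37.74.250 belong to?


First octet: 8
Binary: 00001000
0xxxxxxx -> Class A (1-126)
Class A, default mask 255.0.0.0 (/8)


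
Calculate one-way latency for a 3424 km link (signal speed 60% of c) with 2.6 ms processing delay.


Speed = 0.6 * 3e5 km/s = 180000 km/s
Propagation delay = 3424 / 180000 = 0.019 s = 19.0222 ms
Processing delay = 2.6 ms
Total one-way latency = 21.6222 ms


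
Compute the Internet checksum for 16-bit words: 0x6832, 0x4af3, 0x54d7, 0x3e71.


Sum all words (with carry folding):
+ 0x6832 = 0x6832
+ 0x4af3 = 0xb325
+ 0x54d7 = 0x07fd
+ 0x3e71 = 0x466e
One's complement: ~0x466e
Checksum = 0xb991


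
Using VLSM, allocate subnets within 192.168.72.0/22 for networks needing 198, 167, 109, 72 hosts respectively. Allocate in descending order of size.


198 hosts -> /24 (254 usable): 192.168.72.0/24
167 hosts -> /24 (254 usable): 192.168.73.0/24
109 hosts -> /25 (126 usable): 192.168.74.0/25
72 hosts -> /25 (126 usable): 192.168.74.128/25
Allocation: 192.168.72.0/24 (198 hosts, 254 usable); 192.168.73.0/24 (167 hosts, 254 usable); 192.168.74.0/25 (109 hosts, 126 usable); 192.168.74.128/25 (72 hosts, 126 usable)


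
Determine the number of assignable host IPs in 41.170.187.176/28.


Host bits = 32 - 28 = 4
Total addresses = 2^4 = 16
Usable = total - 2 (network and broadcast)
Usable hosts: 14


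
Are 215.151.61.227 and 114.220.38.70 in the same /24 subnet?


Mask: 255.255.255.0
215.151.61.227 AND mask = 215.151.61.0
114.220.38.70 AND mask = 114.220.38.0
No, different subnets (215.151.61.0 vs 114.220.38.0)


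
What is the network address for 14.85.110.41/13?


IP:   00001110.01010101.01101110.00101001
Mask: 11111111.11111000.00000000.00000000
AND operation:
Net:  00001110.01010000.00000000.00000000
Network: 14.80.0.0/13


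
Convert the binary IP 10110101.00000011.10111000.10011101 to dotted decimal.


10110101 = 181
00000011 = 3
10111000 = 184
10011101 = 157
IP: 181.3.184.157


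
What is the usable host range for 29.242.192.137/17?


Network: 29.242.128.0
Broadcast: 29.242.255.255
First usable = network + 1
Last usable = broadcast - 1
Range: 29.242.128.1 to 29.242.255.254


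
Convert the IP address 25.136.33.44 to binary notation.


25 = 00011001
136 = 10001000
33 = 00100001
44 = 00101100
Binary: 00011001.10001000.00100001.00101100


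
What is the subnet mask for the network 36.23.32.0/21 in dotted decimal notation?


/21 means 21 network bits, 11 host bits
Binary: 11111111111111111111100000000000
Mask: 255.255.248.0


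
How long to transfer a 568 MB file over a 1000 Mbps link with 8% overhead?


Effective throughput = 1000 * (1 - 8/100) = 920 Mbps
File size in Mb = 568 * 8 = 4544 Mb
Time = 4544 / 920
Time = 4.9391 seconds


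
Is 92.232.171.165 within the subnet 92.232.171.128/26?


Subnet network: 92.232.171.128
Test IP AND mask: 92.232.171.128
Yes, 92.232.171.165 is in 92.232.171.128/26


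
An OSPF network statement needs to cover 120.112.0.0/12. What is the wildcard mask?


Subnet mask: 255.240.0.0
Wildcard = 255.255.255.255 - subnet mask
255 - 255 = 0
255 - 240 = 15
255 - 0 = 255
255 - 0 = 255
Wildcard: 0.15.255.255


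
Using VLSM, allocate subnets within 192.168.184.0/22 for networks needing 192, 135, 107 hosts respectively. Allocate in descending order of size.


192 hosts -> /24 (254 usable): 192.168.184.0/24
135 hosts -> /24 (254 usable): 192.168.185.0/24
107 hosts -> /25 (126 usable): 192.168.186.0/25
Allocation: 192.168.184.0/24 (192 hosts, 254 usable); 192.168.185.0/24 (135 hosts, 254 usable); 192.168.186.0/25 (107 hosts, 126 usable)


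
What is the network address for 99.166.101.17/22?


IP:   01100011.10100110.01100101.00010001
Mask: 11111111.11111111.11111100.00000000
AND operation:
Net:  01100011.10100110.01100100.00000000
Network: 99.166.100.0/22


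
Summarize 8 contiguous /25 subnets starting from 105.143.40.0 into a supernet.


Original prefix: /25
Number of subnets: 8 = 2^3
New prefix = 25 - 3 = 22
Supernet: 105.143.40.0/22


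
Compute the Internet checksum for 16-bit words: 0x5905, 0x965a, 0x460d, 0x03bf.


Sum all words (with carry folding):
+ 0x5905 = 0x5905
+ 0x965a = 0xef5f
+ 0x460d = 0x356d
+ 0x03bf = 0x392c
One's complement: ~0x392c
Checksum = 0xc6d3


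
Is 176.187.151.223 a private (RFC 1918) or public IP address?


RFC 1918 private ranges:
  10.0.0.0/8 (10.0.0.0 - 10.255.255.255)
  172.16.0.0/12 (172.16.0.0 - 172.31.255.255)
  192.168.0.0/16 (192.168.0.0 - 192.168.255.255)
Public (not in any RFC 1918 range)


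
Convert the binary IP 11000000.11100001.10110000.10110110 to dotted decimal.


11000000 = 192
11100001 = 225
10110000 = 176
10110110 = 182
IP: 192.225.176.182


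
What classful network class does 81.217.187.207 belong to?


First octet: 81
Binary: 01010001
0xxxxxxx -> Class A (1-126)
Class A, default mask 255.0.0.0 (/8)


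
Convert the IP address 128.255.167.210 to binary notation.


128 = 10000000
255 = 11111111
167 = 10100111
210 = 11010010
Binary: 10000000.11111111.10100111.11010010


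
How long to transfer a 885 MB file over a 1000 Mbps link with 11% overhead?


Effective throughput = 1000 * (1 - 11/100) = 890 Mbps
File size in Mb = 885 * 8 = 7080 Mb
Time = 7080 / 890
Time = 7.9551 seconds


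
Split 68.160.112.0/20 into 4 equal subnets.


New prefix = 20 + 2 = 22
Each subnet has 1024 addresses
  68.160.112.0/22
  68.160.116.0/22
  68.160.120.0/22
  68.160.124.0/22
Subnets: 68.160.112.0/22, 68.160.116.0/22, 68.160.120.0/22, 68.160.124.0/22


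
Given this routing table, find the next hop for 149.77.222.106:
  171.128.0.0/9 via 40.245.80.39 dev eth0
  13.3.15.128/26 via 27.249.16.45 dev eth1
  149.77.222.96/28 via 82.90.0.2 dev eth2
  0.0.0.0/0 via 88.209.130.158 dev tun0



Longest prefix match for 149.77.222.106:
  /9 171.128.0.0: no
  /26 13.3.15.128: no
  /28 149.77.222.96: MATCH
  /0 0.0.0.0: MATCH
Selected: next-hop 82.90.0.2 via eth2 (matched /28)


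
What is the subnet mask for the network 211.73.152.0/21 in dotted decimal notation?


/21 means 21 network bits, 11 host bits
Binary: 11111111111111111111100000000000
Mask: 255.255.248.0


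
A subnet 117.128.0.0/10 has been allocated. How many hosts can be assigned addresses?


Host bits = 32 - 10 = 22
Total addresses = 2^22 = 4194304
Usable = total - 2 (network and broadcast)
Usable hosts: 4194302


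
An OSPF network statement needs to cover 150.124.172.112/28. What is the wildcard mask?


Subnet mask: 255.255.255.240
Wildcard = 255.255.255.255 - subnet mask
255 - 255 = 0
255 - 255 = 0
255 - 255 = 0
255 - 240 = 15
Wildcard: 0.0.0.15


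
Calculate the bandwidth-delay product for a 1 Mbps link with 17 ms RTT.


BDP = bandwidth * RTT
= 1 Mbps * 17 ms
= 1 * 1e6 * 17 / 1000 bits
= 17000 bits
= 2125 bytes
= 2.0752 KB
BDP = 17000 bits (2125 bytes)


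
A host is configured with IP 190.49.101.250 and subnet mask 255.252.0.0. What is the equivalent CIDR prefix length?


Binary: 11111111.11111100.00000000.00000000
Count leading 1s
Prefix: /14


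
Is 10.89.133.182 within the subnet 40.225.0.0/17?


Subnet network: 40.225.0.0
Test IP AND mask: 10.89.128.0
No, 10.89.133.182 is not in 40.225.0.0/17


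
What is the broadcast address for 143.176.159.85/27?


Network: 143.176.159.64/27
Host bits = 5
Set all host bits to 1:
Broadcast: 143.176.159.95


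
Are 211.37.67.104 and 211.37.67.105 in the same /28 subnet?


Mask: 255.255.255.240
211.37.67.104 AND mask = 211.37.67.96
211.37.67.105 AND mask = 211.37.67.96
Yes, same subnet (211.37.67.96)


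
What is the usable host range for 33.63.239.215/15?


Network: 33.62.0.0
Broadcast: 33.63.255.255
First usable = network + 1
Last usable = broadcast - 1
Range: 33.62.0.1 to 33.63.255.254


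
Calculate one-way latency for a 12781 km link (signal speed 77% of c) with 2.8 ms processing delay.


Speed = 0.77 * 3e5 km/s = 231000 km/s
Propagation delay = 12781 / 231000 = 0.0553 s = 55.329 ms
Processing delay = 2.8 ms
Total one-way latency = 58.129 ms


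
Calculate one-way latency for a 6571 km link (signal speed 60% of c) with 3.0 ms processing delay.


Speed = 0.6 * 3e5 km/s = 180000 km/s
Propagation delay = 6571 / 180000 = 0.0365 s = 36.5056 ms
Processing delay = 3.0 ms
Total one-way latency = 39.5056 ms


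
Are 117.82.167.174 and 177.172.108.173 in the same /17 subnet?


Mask: 255.255.128.0
117.82.167.174 AND mask = 117.82.128.0
177.172.108.173 AND mask = 177.172.0.0
No, different subnets (117.82.128.0 vs 177.172.0.0)


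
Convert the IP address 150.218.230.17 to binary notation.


150 = 10010110
218 = 11011010
230 = 11100110
17 = 00010001
Binary: 10010110.11011010.11100110.00010001


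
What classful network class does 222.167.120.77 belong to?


First octet: 222
Binary: 11011110
110xxxxx -> Class C (192-223)
Class C, default mask 255.255.255.0 (/24)


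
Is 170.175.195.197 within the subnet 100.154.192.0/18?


Subnet network: 100.154.192.0
Test IP AND mask: 170.175.192.0
No, 170.175.195.197 is not in 100.154.192.0/18


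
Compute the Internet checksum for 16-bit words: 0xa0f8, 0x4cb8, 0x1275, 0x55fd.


Sum all words (with carry folding):
+ 0xa0f8 = 0xa0f8
+ 0x4cb8 = 0xedb0
+ 0x1275 = 0x0026
+ 0x55fd = 0x5623
One's complement: ~0x5623
Checksum = 0xa9dc


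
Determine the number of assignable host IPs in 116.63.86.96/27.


Host bits = 32 - 27 = 5
Total addresses = 2^5 = 32
Usable = total - 2 (network and broadcast)
Usable hosts: 30


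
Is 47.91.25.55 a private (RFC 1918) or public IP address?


RFC 1918 private ranges:
  10.0.0.0/8 (10.0.0.0 - 10.255.255.255)
  172.16.0.0/12 (172.16.0.0 - 172.31.255.255)
  192.168.0.0/16 (192.168.0.0 - 192.168.255.255)
Public (not in any RFC 1918 range)


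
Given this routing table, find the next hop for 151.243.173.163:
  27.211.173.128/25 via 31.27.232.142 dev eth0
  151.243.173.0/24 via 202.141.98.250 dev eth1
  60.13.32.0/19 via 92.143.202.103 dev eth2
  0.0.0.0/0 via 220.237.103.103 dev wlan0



Longest prefix match for 151.243.173.163:
  /25 27.211.173.128: no
  /24 151.243.173.0: MATCH
  /19 60.13.32.0: no
  /0 0.0.0.0: MATCH
Selected: next-hop 202.141.98.250 via eth1 (matched /24)


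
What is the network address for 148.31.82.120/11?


IP:   10010100.00011111.01010010.01111000
Mask: 11111111.11100000.00000000.00000000
AND operation:
Net:  10010100.00000000.00000000.00000000
Network: 148.0.0.0/11


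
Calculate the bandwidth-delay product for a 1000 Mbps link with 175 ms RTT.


BDP = bandwidth * RTT
= 1000 Mbps * 175 ms
= 1000 * 1e6 * 175 / 1000 bits
= 175000000 bits
= 21875000 bytes
= 21362.3047 KB
BDP = 175000000 bits (21875000 bytes)


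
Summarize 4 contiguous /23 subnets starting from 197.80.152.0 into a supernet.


Original prefix: /23
Number of subnets: 4 = 2^2
New prefix = 23 - 2 = 21
Supernet: 197.80.152.0/21


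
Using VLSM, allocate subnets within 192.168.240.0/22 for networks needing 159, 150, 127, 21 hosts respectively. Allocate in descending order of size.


159 hosts -> /24 (254 usable): 192.168.240.0/24
150 hosts -> /24 (254 usable): 192.168.241.0/24
127 hosts -> /24 (254 usable): 192.168.242.0/24
21 hosts -> /27 (30 usable): 192.168.243.0/27
Allocation: 192.168.240.0/24 (159 hosts, 254 usable); 192.168.241.0/24 (150 hosts, 254 usable); 192.168.242.0/24 (127 hosts, 254 usable); 192.168.243.0/27 (21 hosts, 30 usable)


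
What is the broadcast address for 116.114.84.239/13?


Network: 116.112.0.0/13
Host bits = 19
Set all host bits to 1:
Broadcast: 116.119.255.255


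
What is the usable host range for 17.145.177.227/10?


Network: 17.128.0.0
Broadcast: 17.191.255.255
First usable = network + 1
Last usable = broadcast - 1
Range: 17.128.0.1 to 17.191.255.254


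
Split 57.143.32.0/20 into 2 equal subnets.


New prefix = 20 + 1 = 21
Each subnet has 2048 addresses
  57.143.32.0/21
  57.143.40.0/21
Subnets: 57.143.32.0/21, 57.143.40.0/21


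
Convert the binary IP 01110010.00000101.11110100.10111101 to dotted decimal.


01110010 = 114
00000101 = 5
11110100 = 244
10111101 = 189
IP: 114.5.244.189


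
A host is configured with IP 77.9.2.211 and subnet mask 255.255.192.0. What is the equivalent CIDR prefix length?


Binary: 11111111.11111111.11000000.00000000
Count leading 1s
Prefix: /18


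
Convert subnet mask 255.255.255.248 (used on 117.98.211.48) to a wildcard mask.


Subnet mask: 255.255.255.248
Wildcard = 255.255.255.255 - subnet mask
255 - 255 = 0
255 - 255 = 0
255 - 255 = 0
255 - 248 = 7
Wildcard: 0.0.0.7


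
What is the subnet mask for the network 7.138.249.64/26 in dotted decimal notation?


/26 means 26 network bits, 6 host bits
Binary: 11111111111111111111111111000000
Mask: 255.255.255.192


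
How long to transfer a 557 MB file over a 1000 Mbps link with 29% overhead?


Effective throughput = 1000 * (1 - 29/100) = 710 Mbps
File size in Mb = 557 * 8 = 4456 Mb
Time = 4456 / 710
Time = 6.2761 seconds


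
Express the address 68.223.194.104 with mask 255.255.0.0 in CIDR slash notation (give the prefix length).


Binary: 11111111.11111111.00000000.00000000
Count leading 1s
Prefix: /16


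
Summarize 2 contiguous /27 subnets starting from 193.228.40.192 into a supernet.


Original prefix: /27
Number of subnets: 2 = 2^1
New prefix = 27 - 1 = 26
Supernet: 193.228.40.192/26


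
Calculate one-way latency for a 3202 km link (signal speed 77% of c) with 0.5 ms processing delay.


Speed = 0.77 * 3e5 km/s = 231000 km/s
Propagation delay = 3202 / 231000 = 0.0139 s = 13.8615 ms
Processing delay = 0.5 ms
Total one-way latency = 14.3615 ms


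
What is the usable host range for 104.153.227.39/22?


Network: 104.153.224.0
Broadcast: 104.153.227.255
First usable = network + 1
Last usable = broadcast - 1
Range: 104.153.224.1 to 104.153.227.254


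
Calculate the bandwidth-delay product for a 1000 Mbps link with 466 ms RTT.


BDP = bandwidth * RTT
= 1000 Mbps * 466 ms
= 1000 * 1e6 * 466 / 1000 bits
= 466000000 bits
= 58250000 bytes
= 56884.7656 KB
BDP = 466000000 bits (58250000 bytes)


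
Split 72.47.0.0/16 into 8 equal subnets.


New prefix = 16 + 3 = 19
Each subnet has 8192 addresses
  72.47.0.0/19
  72.47.32.0/19
  72.47.64.0/19
  72.47.96.0/19
  72.47.128.0/19
  72.47.160.0/19
  72.47.192.0/19
  72.47.224.0/19
Subnets: 72.47.0.0/19, 72.47.32.0/19, 72.47.64.0/19, 72.47.96.0/19, 72.47.128.0/19, 72.47.160.0/19, 72.47.192.0/19, 72.47.224.0/19


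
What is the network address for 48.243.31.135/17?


IP:   00110000.11110011.00011111.10000111
Mask: 11111111.11111111.10000000.00000000
AND operation:
Net:  00110000.11110011.00000000.00000000
Network: 48.243.0.0/17


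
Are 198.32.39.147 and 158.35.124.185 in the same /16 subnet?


Mask: 255.255.0.0
198.32.39.147 AND mask = 198.32.0.0
158.35.124.185 AND mask = 158.35.0.0
No, different subnets (198.32.0.0 vs 158.35.0.0)


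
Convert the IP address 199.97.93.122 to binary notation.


199 = 11000111
97 = 01100001
93 = 01011101
122 = 01111010
Binary: 11000111.01100001.01011101.01111010


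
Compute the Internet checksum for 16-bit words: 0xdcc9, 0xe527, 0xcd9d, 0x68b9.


Sum all words (with carry folding):
+ 0xdcc9 = 0xdcc9
+ 0xe527 = 0xc1f1
+ 0xcd9d = 0x8f8f
+ 0x68b9 = 0xf848
One's complement: ~0xf848
Checksum = 0x07b7


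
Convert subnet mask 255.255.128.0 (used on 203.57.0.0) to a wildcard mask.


Subnet mask: 255.255.128.0
Wildcard = 255.255.255.255 - subnet mask
255 - 255 = 0
255 - 255 = 0
255 - 128 = 127
255 - 0 = 255
Wildcard: 0.0.127.255


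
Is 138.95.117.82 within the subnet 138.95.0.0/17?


Subnet network: 138.95.0.0
Test IP AND mask: 138.95.0.0
Yes, 138.95.117.82 is in 138.95.0.0/17


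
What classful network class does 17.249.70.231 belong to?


First octet: 17
Binary: 00010001
0xxxxxxx -> Class A (1-126)
Class A, default mask 255.0.0.0 (/8)


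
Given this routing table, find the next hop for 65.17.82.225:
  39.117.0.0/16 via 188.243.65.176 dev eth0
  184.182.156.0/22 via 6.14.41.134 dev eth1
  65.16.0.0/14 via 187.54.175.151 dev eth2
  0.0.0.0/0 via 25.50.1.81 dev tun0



Longest prefix match for 65.17.82.225:
  /16 39.117.0.0: no
  /22 184.182.156.0: no
  /14 65.16.0.0: MATCH
  /0 0.0.0.0: MATCH
Selected: next-hop 187.54.175.151 via eth2 (matched /14)


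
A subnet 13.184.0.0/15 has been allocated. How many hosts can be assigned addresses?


Host bits = 32 - 15 = 17
Total addresses = 2^17 = 131072
Usable = total - 2 (network and broadcast)
Usable hosts: 131070


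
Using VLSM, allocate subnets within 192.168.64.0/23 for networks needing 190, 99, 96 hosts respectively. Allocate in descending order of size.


190 hosts -> /24 (254 usable): 192.168.64.0/24
99 hosts -> /25 (126 usable): 192.168.65.0/25
96 hosts -> /25 (126 usable): 192.168.65.128/25
Allocation: 192.168.64.0/24 (190 hosts, 254 usable); 192.168.65.0/25 (99 hosts, 126 usable); 192.168.65.128/25 (96 hosts, 126 usable)


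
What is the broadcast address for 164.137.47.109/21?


Network: 164.137.40.0/21
Host bits = 11
Set all host bits to 1:
Broadcast: 164.137.47.255


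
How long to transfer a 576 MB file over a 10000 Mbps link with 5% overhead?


Effective throughput = 10000 * (1 - 5/100) = 9500 Mbps
File size in Mb = 576 * 8 = 4608 Mb
Time = 4608 / 9500
Time = 0.4851 seconds


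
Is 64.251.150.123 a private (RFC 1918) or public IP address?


RFC 1918 private ranges:
  10.0.0.0/8 (10.0.0.0 - 10.255.255.255)
  172.16.0.0/12 (172.16.0.0 - 172.31.255.255)
  192.168.0.0/16 (192.168.0.0 - 192.168.255.255)
Public (not in any RFC 1918 range)


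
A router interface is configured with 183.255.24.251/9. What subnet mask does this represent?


/9 means 9 network bits, 23 host bits
Binary: 11111111100000000000000000000000
Mask: 255.128.0.0


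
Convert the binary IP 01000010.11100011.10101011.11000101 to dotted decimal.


01000010 = 66
11100011 = 227
10101011 = 171
11000101 = 197
IP: 66.227.171.197


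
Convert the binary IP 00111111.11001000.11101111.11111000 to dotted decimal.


00111111 = 63
11001000 = 200
11101111 = 239
11111000 = 248
IP: 63.200.239.248


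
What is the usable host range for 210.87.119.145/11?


Network: 210.64.0.0
Broadcast: 210.95.255.255
First usable = network + 1
Last usable = broadcast - 1
Range: 210.64.0.1 to 210.95.255.254


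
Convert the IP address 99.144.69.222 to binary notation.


99 = 01100011
144 = 10010000
69 = 01000101
222 = 11011110
Binary: 01100011.10010000.01000101.11011110


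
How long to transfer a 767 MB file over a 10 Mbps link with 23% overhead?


Effective throughput = 10 * (1 - 23/100) = 7.7 Mbps
File size in Mb = 767 * 8 = 6136 Mb
Time = 6136 / 7.7
Time = 796.8831 seconds


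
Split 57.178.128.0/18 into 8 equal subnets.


New prefix = 18 + 3 = 21
Each subnet has 2048 addresses
  57.178.128.0/21
  57.178.136.0/21
  57.178.144.0/21
  57.178.152.0/21
  57.178.160.0/21
  57.178.168.0/21
  57.178.176.0/21
  57.178.184.0/21
Subnets: 57.178.128.0/21, 57.178.136.0/21, 57.178.144.0/21, 57.178.152.0/21, 57.178.160.0/21, 57.178.168.0/21, 57.178.176.0/21, 57.178.184.0/21


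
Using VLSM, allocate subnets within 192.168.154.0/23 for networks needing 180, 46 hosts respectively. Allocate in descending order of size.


180 hosts -> /24 (254 usable): 192.168.154.0/24
46 hosts -> /26 (62 usable): 192.168.155.0/26
Allocation: 192.168.154.0/24 (180 hosts, 254 usable); 192.168.155.0/26 (46 hosts, 62 usable)


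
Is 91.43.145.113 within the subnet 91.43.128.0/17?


Subnet network: 91.43.128.0
Test IP AND mask: 91.43.128.0
Yes, 91.43.145.113 is in 91.43.128.0/17


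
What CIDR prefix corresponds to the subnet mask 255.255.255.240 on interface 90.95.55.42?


Binary: 11111111.11111111.11111111.11110000
Count leading 1s
Prefix: /28


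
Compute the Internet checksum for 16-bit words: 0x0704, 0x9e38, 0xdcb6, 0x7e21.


Sum all words (with carry folding):
+ 0x0704 = 0x0704
+ 0x9e38 = 0xa53c
+ 0xdcb6 = 0x81f3
+ 0x7e21 = 0x0015
One's complement: ~0x0015
Checksum = 0xffea


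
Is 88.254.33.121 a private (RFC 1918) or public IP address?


RFC 1918 private ranges:
  10.0.0.0/8 (10.0.0.0 - 10.255.255.255)
  172.16.0.0/12 (172.16.0.0 - 172.31.255.255)
  192.168.0.0/16 (192.168.0.0 - 192.168.255.255)
Public (not in any RFC 1918 range)


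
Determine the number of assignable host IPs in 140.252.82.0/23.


Host bits = 32 - 23 = 9
Total addresses = 2^9 = 512
Usable = total - 2 (network and broadcast)
Usable hosts: 510


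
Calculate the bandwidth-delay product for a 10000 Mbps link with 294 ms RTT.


BDP = bandwidth * RTT
= 10000 Mbps * 294 ms
= 10000 * 1e6 * 294 / 1000 bits
= 2940000000 bits
= 367500000 bytes
= 358886.7188 KB
BDP = 2940000000 bits (367500000 bytes)


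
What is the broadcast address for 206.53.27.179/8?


Network: 206.0.0.0/8
Host bits = 24
Set all host bits to 1:
Broadcast: 206.255.255.255


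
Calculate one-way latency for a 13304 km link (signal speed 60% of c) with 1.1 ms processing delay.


Speed = 0.6 * 3e5 km/s = 180000 km/s
Propagation delay = 13304 / 180000 = 0.0739 s = 73.9111 ms
Processing delay = 1.1 ms
Total one-way latency = 75.0111 ms


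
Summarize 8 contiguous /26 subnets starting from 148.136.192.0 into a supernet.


Original prefix: /26
Number of subnets: 8 = 2^3
New prefix = 26 - 3 = 23
Supernet: 148.136.192.0/23


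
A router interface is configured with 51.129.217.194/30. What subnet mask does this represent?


/30 means 30 network bits, 2 host bits
Binary: 11111111111111111111111111111100
Mask: 255.255.255.252


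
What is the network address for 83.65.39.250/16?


IP:   01010011.01000001.00100111.11111010
Mask: 11111111.11111111.00000000.00000000
AND operation:
Net:  01010011.01000001.00000000.00000000
Network: 83.65.0.0/16


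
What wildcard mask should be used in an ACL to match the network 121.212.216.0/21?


Subnet mask: 255.255.248.0
Wildcard = 255.255.255.255 - subnet mask
255 - 255 = 0
255 - 255 = 0
255 - 248 = 7
255 - 0 = 255
Wildcard: 0.0.7.255


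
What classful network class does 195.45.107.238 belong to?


First octet: 195
Binary: 11000011
110xxxxx -> Class C (192-223)
Class C, default mask 255.255.255.0 (/24)


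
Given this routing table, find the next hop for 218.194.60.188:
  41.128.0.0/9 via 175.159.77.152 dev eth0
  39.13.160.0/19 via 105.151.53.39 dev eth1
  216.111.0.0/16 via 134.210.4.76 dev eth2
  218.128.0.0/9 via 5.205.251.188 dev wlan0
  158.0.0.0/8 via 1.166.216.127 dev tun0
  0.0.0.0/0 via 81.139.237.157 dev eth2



Longest prefix match for 218.194.60.188:
  /9 41.128.0.0: no
  /19 39.13.160.0: no
  /16 216.111.0.0: no
  /9 218.128.0.0: MATCH
  /8 158.0.0.0: no
  /0 0.0.0.0: MATCH
Selected: next-hop 5.205.251.188 via wlan0 (matched /9)


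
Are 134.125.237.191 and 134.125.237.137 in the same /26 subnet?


Mask: 255.255.255.192
134.125.237.191 AND mask = 134.125.237.128
134.125.237.137 AND mask = 134.125.237.128
Yes, same subnet (134.125.237.128)


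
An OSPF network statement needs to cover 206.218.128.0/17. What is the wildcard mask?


Subnet mask: 255.255.128.0
Wildcard = 255.255.255.255 - subnet mask
255 - 255 = 0
255 - 255 = 0
255 - 128 = 127
255 - 0 = 255
Wildcard: 0.0.127.255


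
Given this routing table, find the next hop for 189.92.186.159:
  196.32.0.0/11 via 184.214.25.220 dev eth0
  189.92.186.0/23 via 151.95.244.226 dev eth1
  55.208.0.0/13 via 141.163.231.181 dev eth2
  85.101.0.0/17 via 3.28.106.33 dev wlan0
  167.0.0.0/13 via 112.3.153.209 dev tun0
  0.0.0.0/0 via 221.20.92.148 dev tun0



Longest prefix match for 189.92.186.159:
  /11 196.32.0.0: no
  /23 189.92.186.0: MATCH
  /13 55.208.0.0: no
  /17 85.101.0.0: no
  /13 167.0.0.0: no
  /0 0.0.0.0: MATCH
Selected: next-hop 151.95.244.226 via eth1 (matched /23)


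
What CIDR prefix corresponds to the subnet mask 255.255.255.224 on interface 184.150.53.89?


Binary: 11111111.11111111.11111111.11100000
Count leading 1s
Prefix: /27


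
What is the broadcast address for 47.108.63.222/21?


Network: 47.108.56.0/21
Host bits = 11
Set all host bits to 1:
Broadcast: 47.108.63.255


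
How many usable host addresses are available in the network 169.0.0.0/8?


Host bits = 32 - 8 = 24
Total addresses = 2^24 = 16777216
Usable = total - 2 (network and broadcast)
Usable hosts: 16777214


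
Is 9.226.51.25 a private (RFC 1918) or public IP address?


RFC 1918 private ranges:
  10.0.0.0/8 (10.0.0.0 - 10.255.255.255)
  172.16.0.0/12 (172.16.0.0 - 172.31.255.255)
  192.168.0.0/16 (192.168.0.0 - 192.168.255.255)
Public (not in any RFC 1918 range)


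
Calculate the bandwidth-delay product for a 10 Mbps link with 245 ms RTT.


BDP = bandwidth * RTT
= 10 Mbps * 245 ms
= 10 * 1e6 * 245 / 1000 bits
= 2450000 bits
= 306250 bytes
= 299.0723 KB
BDP = 2450000 bits (306250 bytes)


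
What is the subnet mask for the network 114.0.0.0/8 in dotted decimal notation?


/8 means 8 network bits, 24 host bits
Binary: 11111111000000000000000000000000
Mask: 255.0.0.0


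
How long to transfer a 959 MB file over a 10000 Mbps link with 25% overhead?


Effective throughput = 10000 * (1 - 25/100) = 7500 Mbps
File size in Mb = 959 * 8 = 7672 Mb
Time = 7672 / 7500
Time = 1.0229 seconds


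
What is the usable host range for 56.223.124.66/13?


Network: 56.216.0.0
Broadcast: 56.223.255.255
First usable = network + 1
Last usable = broadcast - 1
Range: 56.216.0.1 to 56.223.255.254


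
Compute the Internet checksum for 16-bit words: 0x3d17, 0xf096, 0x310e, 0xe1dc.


Sum all words (with carry folding):
+ 0x3d17 = 0x3d17
+ 0xf096 = 0x2dae
+ 0x310e = 0x5ebc
+ 0xe1dc = 0x4099
One's complement: ~0x4099
Checksum = 0xbf66


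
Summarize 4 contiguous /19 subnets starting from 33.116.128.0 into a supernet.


Original prefix: /19
Number of subnets: 4 = 2^2
New prefix = 19 - 2 = 17
Supernet: 33.116.128.0/17


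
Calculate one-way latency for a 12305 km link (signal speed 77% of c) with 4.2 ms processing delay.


Speed = 0.77 * 3e5 km/s = 231000 km/s
Propagation delay = 12305 / 231000 = 0.0533 s = 53.2684 ms
Processing delay = 4.2 ms
Total one-way latency = 57.4684 ms


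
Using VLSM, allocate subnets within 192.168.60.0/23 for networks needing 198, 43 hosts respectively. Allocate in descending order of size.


198 hosts -> /24 (254 usable): 192.168.60.0/24
43 hosts -> /26 (62 usable): 192.168.61.0/26
Allocation: 192.168.60.0/24 (198 hosts, 254 usable); 192.168.61.0/26 (43 hosts, 62 usable)


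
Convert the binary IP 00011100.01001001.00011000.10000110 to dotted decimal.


00011100 = 28
01001001 = 73
00011000 = 24
10000110 = 134
IP: 28.73.24.134


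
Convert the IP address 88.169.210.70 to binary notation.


88 = 01011000
169 = 10101001
210 = 11010010
70 = 01000110
Binary: 01011000.10101001.11010010.01000110


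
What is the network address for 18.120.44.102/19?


IP:   00010010.01111000.00101100.01100110
Mask: 11111111.11111111.11100000.00000000
AND operation:
Net:  00010010.01111000.00100000.00000000
Network: 18.120.32.0/19


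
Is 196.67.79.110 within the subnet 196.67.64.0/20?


Subnet network: 196.67.64.0
Test IP AND mask: 196.67.64.0
Yes, 196.67.79.110 is in 196.67.64.0/20


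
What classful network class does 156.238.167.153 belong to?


First octet: 156
Binary: 10011100
10xxxxxx -> Class B (128-191)
Class B, default mask 255.255.0.0 (/16)


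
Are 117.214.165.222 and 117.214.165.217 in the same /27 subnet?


Mask: 255.255.255.224
117.214.165.222 AND mask = 117.214.165.192
117.214.165.217 AND mask = 117.214.165.192
Yes, same subnet (117.214.165.192)


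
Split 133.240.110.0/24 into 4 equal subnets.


New prefix = 24 + 2 = 26
Each subnet has 64 addresses
  133.240.110.0/26
  133.240.110.64/26
  133.240.110.128/26
  133.240.110.192/26
Subnets: 133.240.110.0/26, 133.240.110.64/26, 133.240.110.128/26, 133.240.110.192/26


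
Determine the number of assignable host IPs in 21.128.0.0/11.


Host bits = 32 - 11 = 21
Total addresses = 2^21 = 2097152
Usable = total - 2 (network and broadcast)
Usable hosts: 2097150


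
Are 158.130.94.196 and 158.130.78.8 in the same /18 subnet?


Mask: 255.255.192.0
158.130.94.196 AND mask = 158.130.64.0
158.130.78.8 AND mask = 158.130.64.0
Yes, same subnet (158.130.64.0)


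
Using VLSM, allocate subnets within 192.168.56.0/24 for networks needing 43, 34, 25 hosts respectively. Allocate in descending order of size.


43 hosts -> /26 (62 usable): 192.168.56.0/26
34 hosts -> /26 (62 usable): 192.168.56.64/26
25 hosts -> /27 (30 usable): 192.168.56.128/27
Allocation: 192.168.56.0/26 (43 hosts, 62 usable); 192.168.56.64/26 (34 hosts, 62 usable); 192.168.56.128/27 (25 hosts, 30 usable)


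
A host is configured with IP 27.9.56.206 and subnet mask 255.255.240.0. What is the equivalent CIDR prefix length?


Binary: 11111111.11111111.11110000.00000000
Count leading 1s
Prefix: /20


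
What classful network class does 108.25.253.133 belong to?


First octet: 108
Binary: 01101100
0xxxxxxx -> Class A (1-126)
Class A, default mask 255.0.0.0 (/8)


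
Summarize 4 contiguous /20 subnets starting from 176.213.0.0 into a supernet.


Original prefix: /20
Number of subnets: 4 = 2^2
New prefix = 20 - 2 = 18
Supernet: 176.213.0.0/18


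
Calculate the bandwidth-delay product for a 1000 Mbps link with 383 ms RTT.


BDP = bandwidth * RTT
= 1000 Mbps * 383 ms
= 1000 * 1e6 * 383 / 1000 bits
= 383000000 bits
= 47875000 bytes
= 46752.9297 KB
BDP = 383000000 bits (47875000 bytes)


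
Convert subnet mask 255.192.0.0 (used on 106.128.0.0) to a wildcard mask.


Subnet mask: 255.192.0.0
Wildcard = 255.255.255.255 - subnet mask
255 - 255 = 0
255 - 192 = 63
255 - 0 = 255
255 - 0 = 255
Wildcard: 0.63.255.255


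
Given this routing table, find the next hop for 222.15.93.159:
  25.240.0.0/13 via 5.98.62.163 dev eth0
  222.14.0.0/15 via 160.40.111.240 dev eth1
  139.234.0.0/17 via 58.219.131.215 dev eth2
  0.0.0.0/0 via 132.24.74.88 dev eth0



Longest prefix match for 222.15.93.159:
  /13 25.240.0.0: no
  /15 222.14.0.0: MATCH
  /17 139.234.0.0: no
  /0 0.0.0.0: MATCH
Selected: next-hop 160.40.111.240 via eth1 (matched /15)


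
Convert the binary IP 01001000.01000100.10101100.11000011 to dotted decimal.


01001000 = 72
01000100 = 68
10101100 = 172
11000011 = 195
IP: 72.68.172.195


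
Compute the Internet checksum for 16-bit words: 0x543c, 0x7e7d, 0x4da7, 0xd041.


Sum all words (with carry folding):
+ 0x543c = 0x543c
+ 0x7e7d = 0xd2b9
+ 0x4da7 = 0x2061
+ 0xd041 = 0xf0a2
One's complement: ~0xf0a2
Checksum = 0x0f5d


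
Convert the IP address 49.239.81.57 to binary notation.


49 = 00110001
239 = 11101111
81 = 01010001
57 = 00111001
Binary: 00110001.11101111.01010001.00111001


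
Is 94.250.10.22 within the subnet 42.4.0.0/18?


Subnet network: 42.4.0.0
Test IP AND mask: 94.250.0.0
No, 94.250.10.22 is not in 42.4.0.0/18


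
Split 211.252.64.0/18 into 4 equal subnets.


New prefix = 18 + 2 = 20
Each subnet has 4096 addresses
  211.252.64.0/20
  211.252.80.0/20
  211.252.96.0/20
  211.252.112.0/20
Subnets: 211.252.64.0/20, 211.252.80.0/20, 211.252.96.0/20, 211.252.112.0/20


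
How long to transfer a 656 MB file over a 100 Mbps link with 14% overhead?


Effective throughput = 100 * (1 - 14/100) = 86 Mbps
File size in Mb = 656 * 8 = 5248 Mb
Time = 5248 / 86
Time = 61.0233 seconds


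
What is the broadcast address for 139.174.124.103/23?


Network: 139.174.124.0/23
Host bits = 9
Set all host bits to 1:
Broadcast: 139.174.125.255


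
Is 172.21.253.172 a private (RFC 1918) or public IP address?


RFC 1918 private ranges:
  10.0.0.0/8 (10.0.0.0 - 10.255.255.255)
  172.16.0.0/12 (172.16.0.0 - 172.31.255.255)
  192.168.0.0/16 (192.168.0.0 - 192.168.255.255)
Private (in 172.16.0.0/12)


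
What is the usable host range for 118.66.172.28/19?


Network: 118.66.160.0
Broadcast: 118.66.191.255
First usable = network + 1
Last usable = broadcast - 1
Range: 118.66.160.1 to 118.66.191.254


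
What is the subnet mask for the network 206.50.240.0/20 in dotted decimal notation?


/20 means 20 network bits, 12 host bits
Binary: 11111111111111111111000000000000
Mask: 255.255.240.0


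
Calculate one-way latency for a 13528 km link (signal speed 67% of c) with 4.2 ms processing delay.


Speed = 0.67 * 3e5 km/s = 201000 km/s
Propagation delay = 13528 / 201000 = 0.0673 s = 67.3035 ms
Processing delay = 4.2 ms
Total one-way latency = 71.5035 ms


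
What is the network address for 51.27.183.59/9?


IP:   00110011.00011011.10110111.00111011
Mask: 11111111.10000000.00000000.00000000
AND operation:
Net:  00110011.00000000.00000000.00000000
Network: 51.0.0.0/9


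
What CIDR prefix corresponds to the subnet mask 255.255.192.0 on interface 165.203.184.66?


Binary: 11111111.11111111.11000000.00000000
Count leading 1s
Prefix: /18


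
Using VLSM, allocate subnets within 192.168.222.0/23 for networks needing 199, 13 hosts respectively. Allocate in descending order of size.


199 hosts -> /24 (254 usable): 192.168.222.0/24
13 hosts -> /28 (14 usable): 192.168.223.0/28
Allocation: 192.168.222.0/24 (199 hosts, 254 usable); 192.168.223.0/28 (13 hosts, 14 usable)


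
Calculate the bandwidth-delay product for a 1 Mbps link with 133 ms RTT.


BDP = bandwidth * RTT
= 1 Mbps * 133 ms
= 1 * 1e6 * 133 / 1000 bits
= 133000 bits
= 16625 bytes
= 16.2354 KB
BDP = 133000 bits (16625 bytes)


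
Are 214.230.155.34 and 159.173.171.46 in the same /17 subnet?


Mask: 255.255.128.0
214.230.155.34 AND mask = 214.230.128.0
159.173.171.46 AND mask = 159.173.128.0
No, different subnets (214.230.128.0 vs 159.173.128.0)


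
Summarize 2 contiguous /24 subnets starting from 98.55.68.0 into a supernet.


Original prefix: /24
Number of subnets: 2 = 2^1
New prefix = 24 - 1 = 23
Supernet: 98.55.68.0/23


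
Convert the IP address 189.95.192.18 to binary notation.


189 = 10111101
95 = 01011111
192 = 11000000
18 = 00010010
Binary: 10111101.01011111.11000000.00010010


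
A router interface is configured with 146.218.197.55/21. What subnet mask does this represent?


/21 means 21 network bits, 11 host bits
Binary: 11111111111111111111100000000000
Mask: 255.255.248.0


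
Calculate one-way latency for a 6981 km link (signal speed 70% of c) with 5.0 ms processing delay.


Speed = 0.7 * 3e5 km/s = 210000 km/s
Propagation delay = 6981 / 210000 = 0.0332 s = 33.2429 ms
Processing delay = 5.0 ms
Total one-way latency = 38.2429 ms


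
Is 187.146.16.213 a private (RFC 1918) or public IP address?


RFC 1918 private ranges:
  10.0.0.0/8 (10.0.0.0 - 10.255.255.255)
  172.16.0.0/12 (172.16.0.0 - 172.31.255.255)
  192.168.0.0/16 (192.168.0.0 - 192.168.255.255)
Public (not in any RFC 1918 range)


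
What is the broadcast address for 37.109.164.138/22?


Network: 37.109.164.0/22
Host bits = 10
Set all host bits to 1:
Broadcast: 37.109.167.255


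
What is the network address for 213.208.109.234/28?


IP:   11010101.11010000.01101101.11101010
Mask: 11111111.11111111.11111111.11110000
AND operation:
Net:  11010101.11010000.01101101.11100000
Network: 213.208.109.224/28


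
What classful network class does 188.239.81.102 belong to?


First octet: 188
Binary: 10111100
10xxxxxx -> Class B (128-191)
Class B, default mask 255.255.0.0 (/16)


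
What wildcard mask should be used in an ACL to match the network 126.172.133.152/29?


Subnet mask: 255.255.255.248
Wildcard = 255.255.255.255 - subnet mask
255 - 255 = 0
255 - 255 = 0
255 - 255 = 0
255 - 248 = 7
Wildcard: 0.0.0.7


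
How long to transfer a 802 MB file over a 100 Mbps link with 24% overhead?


Effective throughput = 100 * (1 - 24/100) = 76 Mbps
File size in Mb = 802 * 8 = 6416 Mb
Time = 6416 / 76
Time = 84.4211 seconds


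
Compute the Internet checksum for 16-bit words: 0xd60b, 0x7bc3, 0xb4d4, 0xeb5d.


Sum all words (with carry folding):
+ 0xd60b = 0xd60b
+ 0x7bc3 = 0x51cf
+ 0xb4d4 = 0x06a4
+ 0xeb5d = 0xf201
One's complement: ~0xf201
Checksum = 0x0dfe


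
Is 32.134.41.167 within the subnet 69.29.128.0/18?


Subnet network: 69.29.128.0
Test IP AND mask: 32.134.0.0
No, 32.134.41.167 is not in 69.29.128.0/18


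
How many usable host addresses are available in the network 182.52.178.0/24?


Host bits = 32 - 24 = 8
Total addresses = 2^8 = 256
Usable = total - 2 (network and broadcast)
Usable hosts: 254


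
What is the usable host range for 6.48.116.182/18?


Network: 6.48.64.0
Broadcast: 6.48.127.255
First usable = network + 1
Last usable = broadcast - 1
Range: 6.48.64.1 to 6.48.127.254


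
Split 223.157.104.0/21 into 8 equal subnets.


New prefix = 21 + 3 = 24
Each subnet has 256 addresses
  223.157.104.0/24
  223.157.105.0/24
  223.157.106.0/24
  223.157.107.0/24
  223.157.108.0/24
  223.157.109.0/24
  223.157.110.0/24
  223.157.111.0/24
Subnets: 223.157.104.0/24, 223.157.105.0/24, 223.157.106.0/24, 223.157.107.0/24, 223.157.108.0/24, 223.157.109.0/24, 223.157.110.0/24, 223.157.111.0/24


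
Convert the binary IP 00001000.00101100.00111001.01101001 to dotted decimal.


00001000 = 8
00101100 = 44
00111001 = 57
01101001 = 105
IP: 8.44.57.105


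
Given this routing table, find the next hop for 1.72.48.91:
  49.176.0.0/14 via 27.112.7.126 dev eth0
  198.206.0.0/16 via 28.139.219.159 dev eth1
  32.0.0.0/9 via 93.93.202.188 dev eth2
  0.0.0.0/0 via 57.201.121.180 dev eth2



Longest prefix match for 1.72.48.91:
  /14 49.176.0.0: no
  /16 198.206.0.0: no
  /9 32.0.0.0: no
  /0 0.0.0.0: MATCH
Selected: next-hop 57.201.121.180 via eth2 (matched /0)


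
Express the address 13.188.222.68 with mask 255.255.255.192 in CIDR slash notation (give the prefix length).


Binary: 11111111.11111111.11111111.11000000
Count leading 1s
Prefix: /26


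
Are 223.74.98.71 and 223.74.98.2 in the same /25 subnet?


Mask: 255.255.255.128
223.74.98.71 AND mask = 223.74.98.0
223.74.98.2 AND mask = 223.74.98.0
Yes, same subnet (223.74.98.0)


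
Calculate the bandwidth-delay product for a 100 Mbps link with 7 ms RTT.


BDP = bandwidth * RTT
= 100 Mbps * 7 ms
= 100 * 1e6 * 7 / 1000 bits
= 700000 bits
= 87500 bytes
= 85.4492 KB
BDP = 700000 bits (87500 bytes)


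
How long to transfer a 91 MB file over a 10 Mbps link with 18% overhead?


Effective throughput = 10 * (1 - 18/100) = 8.2 Mbps
File size in Mb = 91 * 8 = 728 Mb
Time = 728 / 8.2
Time = 88.7805 seconds


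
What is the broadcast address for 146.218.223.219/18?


Network: 146.218.192.0/18
Host bits = 14
Set all host bits to 1:
Broadcast: 146.218.255.255
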